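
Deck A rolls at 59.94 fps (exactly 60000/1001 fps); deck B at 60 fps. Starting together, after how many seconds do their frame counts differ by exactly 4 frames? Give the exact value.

1001/15 seconds

The gap grows by |60 − 60000/1001| = 60/1001 frames per second.
Time for a 4-frame gap: 4 ÷ (60/1001) = 1001/15 s.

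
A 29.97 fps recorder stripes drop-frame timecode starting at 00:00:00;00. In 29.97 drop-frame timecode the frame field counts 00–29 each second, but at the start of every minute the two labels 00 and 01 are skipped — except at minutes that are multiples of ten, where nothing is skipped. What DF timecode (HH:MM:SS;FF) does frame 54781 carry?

Each 10-minute DF block holds 10 × 60 × 30 − 9 × 2 = 17982 frames. 54781 ÷ 17982 → 3 full blocks, remainder 835.
Within the partial block the first minute is 1800 frames and each further minute 1798, so 0 further minute boundaries passed. Total skipped labels = 18 × 3 + 2 × 0 = 54.
Non-drop label index = 54781 + 54 = 54835; at 30 labels/s that is 00:30:27:25, i.e. DF 00:30:27;25.

00:30:27;25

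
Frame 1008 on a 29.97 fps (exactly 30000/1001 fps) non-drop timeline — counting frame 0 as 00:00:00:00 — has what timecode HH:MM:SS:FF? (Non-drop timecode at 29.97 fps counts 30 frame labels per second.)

1008 ÷ 30 = 33 full seconds, remainder 18 frames.
33 s = 0 h 0 min 33 s.
Timecode: 00:00:33:18.

00:00:33:18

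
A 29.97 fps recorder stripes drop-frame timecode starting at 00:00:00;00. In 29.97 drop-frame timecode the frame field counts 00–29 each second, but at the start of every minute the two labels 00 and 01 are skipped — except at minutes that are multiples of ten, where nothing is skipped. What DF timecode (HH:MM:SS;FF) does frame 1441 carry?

00:00:48;01

Ten DF minutes hold 17982 frames, so frame 1441 lies in block 0 (frames 0–17981) with 1441 frames into that block.
The block's first minute is 1800 frames and the rest 1798 each; 1441 frames reaches minute 0, so 0 × 18 + 0 × 2 = 0 labels have been skipped so far.
Adding those back, label number 1441 + 0 = 1441 at 30 labels/s is 48 s + 1 f = 0 h 0 min 48 s frame 1, i.e. 00:00:48;01.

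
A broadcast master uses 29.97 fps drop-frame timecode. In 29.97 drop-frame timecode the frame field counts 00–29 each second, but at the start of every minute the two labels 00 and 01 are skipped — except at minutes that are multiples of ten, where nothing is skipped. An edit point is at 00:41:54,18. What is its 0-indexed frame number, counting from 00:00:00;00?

75364

As if non-drop at 30 labels/s: (0 × 3600 + 41 × 60 + 54) × 30 + 18 = 75438.
Minute boundaries passed: 41; those not divisible by 10: 41 − 4 = 37; dropped labels = 2 × 37 = 74.
Actual frame index = 75438 − 74 = 75364.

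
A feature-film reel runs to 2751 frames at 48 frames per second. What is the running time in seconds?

Running time = 2751 / (48) = 57.3125 s.

57.3125 seconds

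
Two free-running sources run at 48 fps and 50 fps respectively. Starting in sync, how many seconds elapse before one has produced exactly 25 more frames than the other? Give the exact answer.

12.5 seconds

The gap grows by |50 − 48| = 2 frames per second.
Time for a 25-frame gap: 25 ÷ (2) = 12.5 s.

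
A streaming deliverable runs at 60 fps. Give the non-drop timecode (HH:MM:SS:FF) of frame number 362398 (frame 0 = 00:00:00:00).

01:40:39:58

362398 ÷ 60 = 6039 full seconds, remainder 58 frames.
6039 s = 1 h 40 min 39 s.
Timecode: 01:40:39:58.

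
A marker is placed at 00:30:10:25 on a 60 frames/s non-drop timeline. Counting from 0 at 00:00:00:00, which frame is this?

Total seconds to the label: (0 × 3600 + 30 × 60 + 10) = 1810.
Frame index = 1810 × 60 + 25 = 108625.

108625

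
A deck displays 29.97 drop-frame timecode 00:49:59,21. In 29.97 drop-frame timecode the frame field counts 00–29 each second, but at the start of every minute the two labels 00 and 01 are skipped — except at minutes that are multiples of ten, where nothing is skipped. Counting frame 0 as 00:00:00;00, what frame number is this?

89901

As if non-drop at 30 labels/s: (0 × 3600 + 49 × 60 + 59) × 30 + 21 = 89991.
Minute boundaries passed: 49; those not divisible by 10: 49 − 4 = 45; dropped labels = 2 × 45 = 90.
Actual frame index = 89991 − 90 = 89901.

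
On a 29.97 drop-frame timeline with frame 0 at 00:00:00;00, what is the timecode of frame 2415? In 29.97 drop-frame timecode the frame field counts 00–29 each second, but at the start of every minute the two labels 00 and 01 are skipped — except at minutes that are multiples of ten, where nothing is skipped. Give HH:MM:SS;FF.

Each 10-minute DF block holds 10 × 60 × 30 − 9 × 2 = 17982 frames. 2415 ÷ 17982 → 0 full blocks, remainder 2415.
Within the partial block the first minute is 1800 frames and each further minute 1798, so 1 further minute boundary passed. Total skipped labels = 18 × 0 + 2 × 1 = 2.
Non-drop label index = 2415 + 2 = 2417; at 30 labels/s that is 00:01:20:17, i.e. DF 00:01:20;17.

00:01:20;17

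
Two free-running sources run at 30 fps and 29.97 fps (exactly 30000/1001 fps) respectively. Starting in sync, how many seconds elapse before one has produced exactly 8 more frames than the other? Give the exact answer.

4004/15 seconds

The gap grows by |30000/1001 − 30| = 30/1001 frames per second.
Time for a 8-frame gap: 8 ÷ (30/1001) = 4004/15 s.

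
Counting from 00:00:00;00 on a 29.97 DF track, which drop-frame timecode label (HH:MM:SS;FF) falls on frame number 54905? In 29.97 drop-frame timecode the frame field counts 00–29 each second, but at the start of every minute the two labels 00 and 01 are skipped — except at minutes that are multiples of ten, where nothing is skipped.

Each 10-minute DF block holds 10 × 60 × 30 − 9 × 2 = 17982 frames. 54905 ÷ 17982 → 3 full blocks, remainder 959.
Within the partial block the first minute is 1800 frames and each further minute 1798, so 0 further minute boundaries passed. Total skipped labels = 18 × 3 + 2 × 0 = 54.
Non-drop label index = 54905 + 54 = 54959; at 30 labels/s that is 00:30:31:29, i.e. DF 00:30:31;29.

00:30:31;29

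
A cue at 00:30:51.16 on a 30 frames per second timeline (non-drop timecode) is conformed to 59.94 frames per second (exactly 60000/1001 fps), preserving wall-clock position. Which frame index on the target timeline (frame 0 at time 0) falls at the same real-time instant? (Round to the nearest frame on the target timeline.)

Source frame index: (0×3600 + 30×60 + 51) × 30 + 16 = 55546.
Real time: 55546 / (30) = 27773/15 s.
Target frame: (27773/15) × (60000/1001) = 111092000/1001 ≈ 110981.019 → 110981.

frame 110981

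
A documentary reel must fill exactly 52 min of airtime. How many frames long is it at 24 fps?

52 min = 3120 s.
Frames = 3120 × 24 = 74880.

74880 frames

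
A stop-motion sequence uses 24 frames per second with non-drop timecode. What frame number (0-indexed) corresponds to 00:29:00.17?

frame 41777

Total seconds to the label: (0 × 3600 + 29 × 60 + 0) = 1740.
Frame index = 1740 × 24 + 17 = 41777.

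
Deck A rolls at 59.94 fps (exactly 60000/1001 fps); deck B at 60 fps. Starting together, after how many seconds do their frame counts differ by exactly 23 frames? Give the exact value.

The gap grows by |60 − 60000/1001| = 60/1001 frames per second.
Time for a 23-frame gap: 23 ÷ (60/1001) = 23023/60 s.

23023/60 seconds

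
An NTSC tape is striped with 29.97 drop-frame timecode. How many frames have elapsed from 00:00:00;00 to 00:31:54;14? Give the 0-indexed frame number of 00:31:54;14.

As if non-drop at 30 labels/s: (0 × 3600 + 31 × 60 + 54) × 30 + 14 = 57434.
Minute boundaries passed: 31; those not divisible by 10: 31 − 3 = 28; dropped labels = 2 × 28 = 56.
Actual frame index = 57434 − 56 = 57378.

57378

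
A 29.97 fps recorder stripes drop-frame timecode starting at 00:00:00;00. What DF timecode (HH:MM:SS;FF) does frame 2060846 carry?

19:06:03;20

Ten DF minutes hold 17982 frames, so frame 2060846 lies in block 114 (frames 2049948–2067929) with 10898 frames into that block.
The block's first minute is 1800 frames and the rest 1798 each; 10898 frames reaches minute 6, so 114 × 18 + 6 × 2 = 2064 labels have been skipped so far.
Adding those back, label number 2060846 + 2064 = 2062910 at 30 labels/s is 68763 s + 20 f = 19 h 6 min 3 s frame 20, i.e. 19:06:03;20.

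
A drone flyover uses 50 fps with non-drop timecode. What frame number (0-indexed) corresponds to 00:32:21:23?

Total seconds to the label: (0 × 3600 + 32 × 60 + 21) = 1941.
Frame index = 1941 × 50 + 23 = 97073.

97073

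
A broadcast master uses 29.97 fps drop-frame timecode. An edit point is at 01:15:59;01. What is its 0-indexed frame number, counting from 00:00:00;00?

136635

Complete 10-minute blocks: 7, each 17982 frames → 125874.
Remaining 5 whole minutes in the current block: 1800 + 4 × 1798 = 8992 frames.
Within the current minute: 59 × 30 + 1 − 2 = 1769 (labels ;00/;01 skipped at this minute). Total = 125874 + 8992 + 1769 = 136635.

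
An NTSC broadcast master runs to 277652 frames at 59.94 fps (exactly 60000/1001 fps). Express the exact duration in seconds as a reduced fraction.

Running time = 277652 ÷ (60000/1001) = 277652 × 1001/60000 = 69482413/15000 s.

69482413/15000 seconds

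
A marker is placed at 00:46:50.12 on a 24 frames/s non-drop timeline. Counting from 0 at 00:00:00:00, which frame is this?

Total seconds to the label: (0 × 3600 + 46 × 60 + 50) = 2810.
Frame index = 2810 × 24 + 12 = 67452.

67452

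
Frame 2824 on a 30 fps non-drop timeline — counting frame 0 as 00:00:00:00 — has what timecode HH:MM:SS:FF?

00:01:34:04

2824 ÷ 30 = 94 full seconds, remainder 4 frames.
94 s = 0 h 1 min 34 s.
Timecode: 00:01:34:04.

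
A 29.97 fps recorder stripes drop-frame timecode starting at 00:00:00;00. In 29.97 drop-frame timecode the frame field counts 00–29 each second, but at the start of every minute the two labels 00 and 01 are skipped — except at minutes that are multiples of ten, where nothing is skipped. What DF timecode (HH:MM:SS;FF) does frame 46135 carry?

00:25:39;11

Ten DF minutes hold 17982 frames, so frame 46135 lies in block 2 (frames 35964–53945) with 10171 frames into that block.
The block's first minute is 1800 frames and the rest 1798 each; 10171 frames reaches minute 5, so 2 × 18 + 5 × 2 = 46 labels have been skipped so far.
Adding those back, label number 46135 + 46 = 46181 at 30 labels/s is 1539 s + 11 f = 0 h 25 min 39 s frame 11, i.e. 00:25:39;11.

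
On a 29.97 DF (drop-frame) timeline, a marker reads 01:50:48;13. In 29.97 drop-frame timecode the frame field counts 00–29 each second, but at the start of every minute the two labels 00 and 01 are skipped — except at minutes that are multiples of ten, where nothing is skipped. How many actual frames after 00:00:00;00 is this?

199255

Complete 10-minute blocks: 11, each 17982 frames → 197802.
Remaining 0 whole minutes in the current block: 0 frames.
Within the current minute: 48 × 30 + 13 = 1453. Total = 197802 + 0 + 1453 = 199255.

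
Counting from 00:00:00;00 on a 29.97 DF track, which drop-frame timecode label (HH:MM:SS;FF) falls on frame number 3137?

00:01:44;19

Ten DF minutes hold 17982 frames, so frame 3137 lies in block 0 (frames 0–17981) with 3137 frames into that block.
The block's first minute is 1800 frames and the rest 1798 each; 3137 frames reaches minute 1, so 0 × 18 + 1 × 2 = 2 labels have been skipped so far.
Adding those back, label number 3137 + 2 = 3139 at 30 labels/s is 104 s + 19 f = 0 h 1 min 44 s frame 19, i.e. 00:01:44;19.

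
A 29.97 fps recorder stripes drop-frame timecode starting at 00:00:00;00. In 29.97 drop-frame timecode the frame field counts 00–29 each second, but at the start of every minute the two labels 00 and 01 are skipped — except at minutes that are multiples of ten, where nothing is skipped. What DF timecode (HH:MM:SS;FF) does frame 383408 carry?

03:33:13;02

Ten DF minutes hold 17982 frames, so frame 383408 lies in block 21 (frames 377622–395603) with 5786 frames into that block.
The block's first minute is 1800 frames and the rest 1798 each; 5786 frames reaches minute 3, so 21 × 18 + 3 × 2 = 384 labels have been skipped so far.
Adding those back, label number 383408 + 384 = 383792 at 30 labels/s is 12793 s + 2 f = 3 h 33 min 13 s frame 2, i.e. 03:33:13;02.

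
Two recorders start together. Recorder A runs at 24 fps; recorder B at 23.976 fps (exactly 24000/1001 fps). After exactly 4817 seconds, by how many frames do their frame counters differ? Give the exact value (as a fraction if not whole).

115608/1001 frames

A emits 24 × 4817 = 115608 frames; B emits 24000/1001 × 4817 = 115608000/1001.
Difference = 115608/1001 frames (≈ 115.4925); B is behind A.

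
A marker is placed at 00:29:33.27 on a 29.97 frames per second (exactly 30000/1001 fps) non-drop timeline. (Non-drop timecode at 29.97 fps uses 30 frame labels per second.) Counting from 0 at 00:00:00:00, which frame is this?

frame 53217

Total seconds to the label: (0 × 3600 + 29 × 60 + 33) = 1773.
Frame index = 1773 × 30 + 27 = 53217.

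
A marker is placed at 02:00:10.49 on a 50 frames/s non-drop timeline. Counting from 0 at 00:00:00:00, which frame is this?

Total seconds to the label: (2 × 3600 + 0 × 60 + 10) = 7210.
Frame index = 7210 × 50 + 49 = 360549.

360549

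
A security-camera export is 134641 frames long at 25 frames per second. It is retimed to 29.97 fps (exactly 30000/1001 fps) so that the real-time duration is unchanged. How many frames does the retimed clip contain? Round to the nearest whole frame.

161408 frames

Frames at target rate = 134641 × (30000/1001) / (25) = 12428400/77 ≈ 161407.792.
Nearest whole frame: 161408.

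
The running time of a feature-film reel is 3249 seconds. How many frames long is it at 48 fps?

Frames = 3249 × 48 = 155952.

155952 frames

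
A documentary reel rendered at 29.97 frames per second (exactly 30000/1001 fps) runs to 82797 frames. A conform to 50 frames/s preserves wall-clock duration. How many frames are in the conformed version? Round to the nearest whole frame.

Frames at target rate = 82797 × (50) / (30000/1001) = 27626599/200 ≈ 138132.995.
Nearest whole frame: 138133.

138133 frames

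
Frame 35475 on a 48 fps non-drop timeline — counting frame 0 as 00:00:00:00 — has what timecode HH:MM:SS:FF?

35475 ÷ 48 = 739 full seconds, remainder 3 frames.
739 s = 0 h 12 min 19 s.
Timecode: 00:12:19:03.

00:12:19:03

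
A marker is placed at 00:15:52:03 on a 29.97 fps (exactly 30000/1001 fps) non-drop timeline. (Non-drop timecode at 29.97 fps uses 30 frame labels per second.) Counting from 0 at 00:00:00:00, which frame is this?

Total seconds to the label: (0 × 3600 + 15 × 60 + 52) = 952.
Frame index = 952 × 30 + 3 = 28563.

frame 28563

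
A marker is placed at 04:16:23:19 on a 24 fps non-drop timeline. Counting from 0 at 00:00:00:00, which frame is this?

frame 369211

Total seconds to the label: (4 × 3600 + 16 × 60 + 23) = 15383.
Frame index = 15383 × 24 + 19 = 369211.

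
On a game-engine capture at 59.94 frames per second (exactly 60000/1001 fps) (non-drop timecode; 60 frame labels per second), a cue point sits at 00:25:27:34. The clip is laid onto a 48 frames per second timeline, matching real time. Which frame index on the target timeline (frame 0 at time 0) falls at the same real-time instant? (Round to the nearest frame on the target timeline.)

Source frame index: (0×3600 + 25×60 + 27) × 60 + 34 = 91654.
Real time: 91654 / (60000/1001) = 45872827/30000 s.
Target frame: (45872827/30000) × (48) = 45872827/625 ≈ 73396.523 → 73397.

frame 73397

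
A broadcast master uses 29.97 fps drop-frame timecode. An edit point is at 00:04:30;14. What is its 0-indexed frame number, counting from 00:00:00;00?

Complete 10-minute blocks: 0, each 17982 frames → 0.
Remaining 4 whole minutes in the current block: 1800 + 3 × 1798 = 7194 frames.
Within the current minute: 30 × 30 + 14 − 2 = 912 (labels ;00/;01 skipped at this minute). Total = 0 + 7194 + 912 = 8106.

8106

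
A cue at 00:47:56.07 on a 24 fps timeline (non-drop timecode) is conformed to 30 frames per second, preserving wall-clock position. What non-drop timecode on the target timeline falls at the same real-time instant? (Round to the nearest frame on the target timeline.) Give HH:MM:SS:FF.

00:47:56:09

Source frame index: (0×3600 + 47×60 + 56) × 24 + 7 = 69031.
Real time: 69031 / (24) = 69031/24 s.
Target frame: (69031/24) × (30) = 345155/4 ≈ 86288.750 → 86289.
At 30 labels/s: frame 86289 → 00:47:56:09.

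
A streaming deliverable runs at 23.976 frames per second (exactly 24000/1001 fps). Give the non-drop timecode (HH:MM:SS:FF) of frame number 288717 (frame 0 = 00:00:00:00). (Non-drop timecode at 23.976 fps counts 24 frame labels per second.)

03:20:29:21

288717 ÷ 24 = 12029 full seconds, remainder 21 frames.
12029 s = 3 h 20 min 29 s.
Timecode: 03:20:29:21.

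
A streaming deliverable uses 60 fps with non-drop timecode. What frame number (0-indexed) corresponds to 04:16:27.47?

Total seconds to the label: (4 × 3600 + 16 × 60 + 27) = 15387.
Frame index = 15387 × 60 + 47 = 923267.

frame 923267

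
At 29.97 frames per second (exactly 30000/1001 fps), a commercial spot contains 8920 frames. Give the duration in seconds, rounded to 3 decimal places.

Running time = 8920 × 1001/30000 = 223223/750 s ≈ 297.631 s.

297.631 seconds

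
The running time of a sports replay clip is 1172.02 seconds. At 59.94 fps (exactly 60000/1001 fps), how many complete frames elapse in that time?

Frames = 1172.02 × 60000/1001 = 70321200/1001 ≈ 70250.9491.
Complete frames: 70250.

70250 frames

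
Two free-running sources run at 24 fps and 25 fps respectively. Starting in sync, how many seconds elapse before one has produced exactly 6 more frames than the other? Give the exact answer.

The gap grows by |25 − 24| = 1 frame per second.
Time for a 6-frame gap: 6 ÷ (1) = 6 s.

6 seconds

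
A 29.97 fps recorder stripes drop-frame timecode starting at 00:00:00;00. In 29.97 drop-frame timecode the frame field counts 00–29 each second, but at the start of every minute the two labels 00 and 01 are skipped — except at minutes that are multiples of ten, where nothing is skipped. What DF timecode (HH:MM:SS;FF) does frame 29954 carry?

00:16:39;14

Each 10-minute DF block holds 10 × 60 × 30 − 9 × 2 = 17982 frames. 29954 ÷ 17982 → 1 full block, remainder 11972.
Within the partial block the first minute is 1800 frames and each further minute 1798, so 6 further minute boundaries passed. Total skipped labels = 18 × 1 + 2 × 6 = 30.
Non-drop label index = 29954 + 30 = 29984; at 30 labels/s that is 00:16:39:14, i.e. DF 00:16:39;14.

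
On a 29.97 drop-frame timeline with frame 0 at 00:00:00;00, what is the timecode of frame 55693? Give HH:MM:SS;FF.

00:30:58;07

Ten DF minutes hold 17982 frames, so frame 55693 lies in block 3 (frames 53946–71927) with 1747 frames into that block.
The block's first minute is 1800 frames and the rest 1798 each; 1747 frames reaches minute 0, so 3 × 18 + 0 × 2 = 54 labels have been skipped so far.
Adding those back, label number 55693 + 54 = 55747 at 30 labels/s is 1858 s + 7 f = 0 h 30 min 58 s frame 7, i.e. 00:30:58;07.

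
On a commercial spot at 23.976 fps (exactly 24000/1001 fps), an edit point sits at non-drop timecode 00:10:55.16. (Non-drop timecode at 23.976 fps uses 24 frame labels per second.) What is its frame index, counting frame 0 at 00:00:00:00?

frame 15736

Total seconds to the label: (0 × 3600 + 10 × 60 + 55) = 655.
Frame index = 655 × 24 + 16 = 15736.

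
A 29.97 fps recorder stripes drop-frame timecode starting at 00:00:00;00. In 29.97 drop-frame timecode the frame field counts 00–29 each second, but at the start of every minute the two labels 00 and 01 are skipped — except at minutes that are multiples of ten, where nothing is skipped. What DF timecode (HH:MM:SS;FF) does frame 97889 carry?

00:54:26;07

Each 10-minute DF block holds 10 × 60 × 30 − 9 × 2 = 17982 frames. 97889 ÷ 17982 → 5 full blocks, remainder 7979.
Within the partial block the first minute is 1800 frames and each further minute 1798, so 4 further minute boundaries passed. Total skipped labels = 18 × 5 + 2 × 4 = 98.
Non-drop label index = 97889 + 98 = 97987; at 30 labels/s that is 00:54:26:07, i.e. DF 00:54:26;07.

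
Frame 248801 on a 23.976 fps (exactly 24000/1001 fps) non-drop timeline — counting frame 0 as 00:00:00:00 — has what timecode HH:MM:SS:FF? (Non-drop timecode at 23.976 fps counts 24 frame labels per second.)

02:52:46:17

248801 ÷ 24 = 10366 full seconds, remainder 17 frames.
10366 s = 2 h 52 min 46 s.
Timecode: 02:52:46:17.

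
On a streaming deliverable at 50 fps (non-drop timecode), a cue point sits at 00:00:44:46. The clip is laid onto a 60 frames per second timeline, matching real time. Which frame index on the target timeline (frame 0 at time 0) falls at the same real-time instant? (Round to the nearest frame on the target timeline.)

Source frame index: (0×3600 + 0×60 + 44) × 50 + 46 = 2246.
Real time: 2246 / (50) = 1123/25 s.
Target frame: (1123/25) × (60) = 13476/5 ≈ 2695.200 → 2695.

frame 2695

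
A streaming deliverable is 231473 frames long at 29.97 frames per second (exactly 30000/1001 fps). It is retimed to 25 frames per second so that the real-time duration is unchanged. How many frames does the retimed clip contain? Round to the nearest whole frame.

Frames at target rate = 231473 × (25) / (30000/1001) = 231704473/1200 ≈ 193087.061.
Nearest whole frame: 193087.

193087 frames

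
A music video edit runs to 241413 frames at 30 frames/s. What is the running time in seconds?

Running time = 241413 / (30) = 8047.1 s.

8047.1 seconds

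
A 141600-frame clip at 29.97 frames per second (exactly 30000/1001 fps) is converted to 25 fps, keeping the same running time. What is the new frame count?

Target frames = source frames × (target rate / source rate) = 141600 × (25)/(30000/1001) = 141600 × 1001/1200 = 118118.

118118 frames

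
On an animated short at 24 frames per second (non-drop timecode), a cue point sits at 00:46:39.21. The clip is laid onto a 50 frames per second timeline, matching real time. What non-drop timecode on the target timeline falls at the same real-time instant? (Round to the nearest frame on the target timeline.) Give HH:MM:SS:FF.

Source frame index: (0×3600 + 46×60 + 39) × 24 + 21 = 67197.
Real time: 67197 / (24) = 22399/8 s.
Target frame: (22399/8) × (50) = 559975/4 ≈ 139993.750 → 139994.
At 50 labels/s: frame 139994 → 00:46:39:44.

00:46:39:44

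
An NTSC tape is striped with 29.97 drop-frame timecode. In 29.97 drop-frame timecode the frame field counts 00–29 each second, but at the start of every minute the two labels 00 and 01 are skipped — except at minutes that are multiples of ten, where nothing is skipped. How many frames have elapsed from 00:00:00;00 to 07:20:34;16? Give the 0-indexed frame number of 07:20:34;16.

As if non-drop at 30 labels/s: (7 × 3600 + 20 × 60 + 34) × 30 + 16 = 793036.
Minute boundaries passed: 440; those not divisible by 10: 440 − 44 = 396; dropped labels = 2 × 396 = 792.
Actual frame index = 793036 − 792 = 792244.

792244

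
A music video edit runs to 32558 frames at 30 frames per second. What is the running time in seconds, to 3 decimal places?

Running time = 32558 × 1/30 = 16279/15 s ≈ 1085.267 s.

1085.267 seconds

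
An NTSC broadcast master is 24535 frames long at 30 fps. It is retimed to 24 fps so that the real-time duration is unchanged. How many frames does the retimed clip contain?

19628 frames

Target frames = source frames × (target rate / source rate) = 24535 × (24)/(30) = 24535 × 4/5 = 19628.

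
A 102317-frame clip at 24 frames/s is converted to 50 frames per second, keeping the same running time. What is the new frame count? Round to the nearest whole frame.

Frames at target rate = 102317 × (50) / (24) = 2557925/12 ≈ 213160.417.
Nearest whole frame: 213160.

213160 frames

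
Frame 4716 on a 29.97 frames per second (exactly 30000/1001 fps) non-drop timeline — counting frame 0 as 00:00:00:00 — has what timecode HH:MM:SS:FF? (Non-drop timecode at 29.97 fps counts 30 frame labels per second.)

4716 ÷ 30 = 157 full seconds, remainder 6 frames.
157 s = 0 h 2 min 37 s.
Timecode: 00:02:37:06.

00:02:37:06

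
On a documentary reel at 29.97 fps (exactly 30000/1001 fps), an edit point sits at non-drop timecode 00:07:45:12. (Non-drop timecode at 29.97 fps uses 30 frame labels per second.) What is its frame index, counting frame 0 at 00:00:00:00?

Total seconds to the label: (0 × 3600 + 7 × 60 + 45) = 465.
Frame index = 465 × 30 + 12 = 13962.

frame 13962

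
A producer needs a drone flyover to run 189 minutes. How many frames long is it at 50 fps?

189 min = 11340 s.
Frames = 11340 × 50 = 567000.

567000 frames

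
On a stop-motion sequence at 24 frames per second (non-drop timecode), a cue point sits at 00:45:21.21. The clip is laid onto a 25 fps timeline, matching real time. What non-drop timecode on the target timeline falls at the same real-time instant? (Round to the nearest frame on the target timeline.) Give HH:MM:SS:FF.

00:45:21:22

Source frame index: (0×3600 + 45×60 + 21) × 24 + 21 = 65325.
Real time: 65325 / (24) = 21775/8 s.
Target frame: (21775/8) × (25) = 544375/8 ≈ 68046.875 → 68047.
At 25 labels/s: frame 68047 → 00:45:21:22.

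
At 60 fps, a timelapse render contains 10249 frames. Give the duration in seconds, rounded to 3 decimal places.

Running time = 10249 × 1/60 = 10249/60 s ≈ 170.817 s.

170.817 seconds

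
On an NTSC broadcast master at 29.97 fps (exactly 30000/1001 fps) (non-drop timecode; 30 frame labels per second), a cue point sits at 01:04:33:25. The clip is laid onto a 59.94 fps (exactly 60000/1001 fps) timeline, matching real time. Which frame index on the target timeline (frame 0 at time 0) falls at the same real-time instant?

Source frame index: (1×3600 + 4×60 + 33) × 30 + 25 = 116215.
Real time: 116215 / (30000/1001) = 23266243/6000 s.
Target frame: (23266243/6000) × (60000/1001) = 232430.

frame 232430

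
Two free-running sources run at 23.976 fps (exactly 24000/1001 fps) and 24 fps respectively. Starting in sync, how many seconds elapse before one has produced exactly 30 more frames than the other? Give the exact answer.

1251.25 seconds

The gap grows by |24 − 24000/1001| = 24/1001 frames per second.
Time for a 30-frame gap: 30 ÷ (24/1001) = 1251.25 s.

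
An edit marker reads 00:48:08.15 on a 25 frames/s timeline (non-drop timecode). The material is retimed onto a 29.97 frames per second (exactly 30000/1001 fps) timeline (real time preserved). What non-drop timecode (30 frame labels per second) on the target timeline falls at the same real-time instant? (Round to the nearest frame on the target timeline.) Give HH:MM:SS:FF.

00:48:05:21

Source frame index: (0×3600 + 48×60 + 8) × 25 + 15 = 72215.
Real time: 72215 / (25) = 14443/5 s.
Target frame: (14443/5) × (30000/1001) = 606000/7 ≈ 86571.429 → 86571.
At 30 labels/s: frame 86571 → 00:48:05:21.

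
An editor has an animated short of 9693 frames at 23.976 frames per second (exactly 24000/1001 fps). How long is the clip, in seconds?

404.278875 seconds

Running time = 9693 / (24000/1001) = 404.278875 s.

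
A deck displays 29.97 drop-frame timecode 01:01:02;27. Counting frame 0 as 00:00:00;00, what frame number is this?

As if non-drop at 30 labels/s: (1 × 3600 + 1 × 60 + 2) × 30 + 27 = 109887.
Minute boundaries passed: 61; those not divisible by 10: 61 − 6 = 55; dropped labels = 2 × 55 = 110.
Actual frame index = 109887 − 110 = 109777.

109777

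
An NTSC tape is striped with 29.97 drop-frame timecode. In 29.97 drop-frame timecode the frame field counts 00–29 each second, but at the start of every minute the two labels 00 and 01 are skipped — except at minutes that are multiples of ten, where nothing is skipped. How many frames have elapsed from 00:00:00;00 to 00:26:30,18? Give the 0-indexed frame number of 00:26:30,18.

As if non-drop at 30 labels/s: (0 × 3600 + 26 × 60 + 30) × 30 + 18 = 47718.
Minute boundaries passed: 26; those not divisible by 10: 26 − 2 = 24; dropped labels = 2 × 24 = 48.
Actual frame index = 47718 − 48 = 47670.

47670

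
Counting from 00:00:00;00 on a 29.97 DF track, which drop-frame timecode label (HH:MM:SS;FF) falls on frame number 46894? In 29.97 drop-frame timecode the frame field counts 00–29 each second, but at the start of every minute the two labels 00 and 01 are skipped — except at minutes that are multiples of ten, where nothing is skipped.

Each 10-minute DF block holds 10 × 60 × 30 − 9 × 2 = 17982 frames. 46894 ÷ 17982 → 2 full blocks, remainder 10930.
Within the partial block the first minute is 1800 frames and each further minute 1798, so 6 further minute boundaries passed. Total skipped labels = 18 × 2 + 2 × 6 = 48.
Non-drop label index = 46894 + 48 = 46942; at 30 labels/s that is 00:26:04:22, i.e. DF 00:26:04;22.

00:26:04;22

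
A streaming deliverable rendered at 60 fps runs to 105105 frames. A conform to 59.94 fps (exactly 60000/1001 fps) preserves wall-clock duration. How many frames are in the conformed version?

Target frames = source frames × (target rate / source rate) = 105105 × (60000/1001)/(60) = 105105 × 1000/1001 = 105000.

105000 frames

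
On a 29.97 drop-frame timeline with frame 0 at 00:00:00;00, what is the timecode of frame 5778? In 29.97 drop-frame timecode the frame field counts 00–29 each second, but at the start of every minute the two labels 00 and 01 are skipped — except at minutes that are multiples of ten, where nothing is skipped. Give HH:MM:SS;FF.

Ten DF minutes hold 17982 frames, so frame 5778 lies in block 0 (frames 0–17981) with 5778 frames into that block.
The block's first minute is 1800 frames and the rest 1798 each; 5778 frames reaches minute 3, so 0 × 18 + 3 × 2 = 6 labels have been skipped so far.
Adding those back, label number 5778 + 6 = 5784 at 30 labels/s is 192 s + 24 f = 0 h 3 min 12 s frame 24, i.e. 00:03:12;24.

00:03:12;24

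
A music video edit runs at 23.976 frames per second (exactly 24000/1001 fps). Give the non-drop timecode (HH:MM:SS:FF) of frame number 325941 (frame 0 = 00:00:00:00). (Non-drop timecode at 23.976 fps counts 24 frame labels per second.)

03:46:20:21

325941 ÷ 24 = 13580 full seconds, remainder 21 frames.
13580 s = 3 h 46 min 20 s.
Timecode: 03:46:20:21.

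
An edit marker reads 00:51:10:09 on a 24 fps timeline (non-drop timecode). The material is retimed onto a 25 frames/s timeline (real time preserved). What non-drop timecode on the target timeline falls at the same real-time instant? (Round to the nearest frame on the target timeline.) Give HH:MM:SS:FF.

Source frame index: (0×3600 + 51×60 + 10) × 24 + 9 = 73689.
Real time: 73689 / (24) = 24563/8 s.
Target frame: (24563/8) × (25) = 614075/8 ≈ 76759.375 → 76759.
At 25 labels/s: frame 76759 → 00:51:10:09.

00:51:10:09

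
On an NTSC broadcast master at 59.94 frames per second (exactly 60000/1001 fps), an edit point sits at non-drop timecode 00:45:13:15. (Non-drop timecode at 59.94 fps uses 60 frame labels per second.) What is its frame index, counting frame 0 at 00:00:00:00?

Total seconds to the label: (0 × 3600 + 45 × 60 + 13) = 2713.
Frame index = 2713 × 60 + 15 = 162795.

frame 162795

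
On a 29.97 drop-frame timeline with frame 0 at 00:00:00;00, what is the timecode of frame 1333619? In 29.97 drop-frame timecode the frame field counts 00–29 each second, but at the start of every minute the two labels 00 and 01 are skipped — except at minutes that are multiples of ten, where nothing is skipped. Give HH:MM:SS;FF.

Ten DF minutes hold 17982 frames, so frame 1333619 lies in block 74 (frames 1330668–1348649) with 2951 frames into that block.
The block's first minute is 1800 frames and the rest 1798 each; 2951 frames reaches minute 1, so 74 × 18 + 1 × 2 = 1334 labels have been skipped so far.
Adding those back, label number 1333619 + 1334 = 1334953 at 30 labels/s is 44498 s + 13 f = 12 h 21 min 38 s frame 13, i.e. 12:21:38;13.

12:21:38;13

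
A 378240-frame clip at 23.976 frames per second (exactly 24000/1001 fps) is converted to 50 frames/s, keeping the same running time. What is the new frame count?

788788 frames

Target frames = source frames × (target rate / source rate) = 378240 × (50)/(24000/1001) = 378240 × 1001/480 = 788788.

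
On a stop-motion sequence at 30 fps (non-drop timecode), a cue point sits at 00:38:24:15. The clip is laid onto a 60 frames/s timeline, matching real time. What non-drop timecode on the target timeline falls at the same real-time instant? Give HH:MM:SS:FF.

00:38:24:30

Source frame index: (0×3600 + 38×60 + 24) × 30 + 15 = 69135.
Real time: 69135 / (30) = 4609/2 s.
Target frame: (4609/2) × (60) = 138270.
At 60 labels/s: frame 138270 → 00:38:24:30.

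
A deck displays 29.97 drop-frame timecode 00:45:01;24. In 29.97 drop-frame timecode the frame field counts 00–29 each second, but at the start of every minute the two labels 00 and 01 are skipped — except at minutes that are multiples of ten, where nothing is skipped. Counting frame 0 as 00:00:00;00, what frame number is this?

80972

As if non-drop at 30 labels/s: (0 × 3600 + 45 × 60 + 1) × 30 + 24 = 81054.
Minute boundaries passed: 45; those not divisible by 10: 45 − 4 = 41; dropped labels = 2 × 41 = 82.
Actual frame index = 81054 − 82 = 80972.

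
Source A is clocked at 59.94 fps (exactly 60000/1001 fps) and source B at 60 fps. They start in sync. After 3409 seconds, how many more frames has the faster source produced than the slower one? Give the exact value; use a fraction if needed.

A emits 60000/1001 × 3409 = 29220000/143 frames; B emits 60 × 3409 = 204540.
Difference = 29220/143 frames (≈ 204.3357); B is ahead of A.

29220/143 frames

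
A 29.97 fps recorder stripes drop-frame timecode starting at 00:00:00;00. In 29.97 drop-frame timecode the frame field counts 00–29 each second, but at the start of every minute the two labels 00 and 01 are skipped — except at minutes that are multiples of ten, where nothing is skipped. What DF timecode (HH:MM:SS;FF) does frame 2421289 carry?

Ten DF minutes hold 17982 frames, so frame 2421289 lies in block 134 (frames 2409588–2427569) with 11701 frames into that block.
The block's first minute is 1800 frames and the rest 1798 each; 11701 frames reaches minute 6, so 134 × 18 + 6 × 2 = 2424 labels have been skipped so far.
Adding those back, label number 2421289 + 2424 = 2423713 at 30 labels/s is 80790 s + 13 f = 22 h 26 min 30 s frame 13, i.e. 22:26:30;13.

22:26:30;13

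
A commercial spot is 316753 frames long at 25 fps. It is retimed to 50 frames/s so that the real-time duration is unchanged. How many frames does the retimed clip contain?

633506 frames

Target frames = source frames × (target rate / source rate) = 316753 × (50)/(25) = 316753 × 2 = 633506.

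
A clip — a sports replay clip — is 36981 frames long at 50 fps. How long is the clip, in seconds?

Running time = 36981 / (50) = 739.62 s.

739.62 seconds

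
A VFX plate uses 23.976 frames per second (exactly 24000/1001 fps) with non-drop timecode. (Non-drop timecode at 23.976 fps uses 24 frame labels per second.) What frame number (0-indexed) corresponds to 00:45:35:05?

frame 65645

Total seconds to the label: (0 × 3600 + 45 × 60 + 35) = 2735.
Frame index = 2735 × 24 + 5 = 65645.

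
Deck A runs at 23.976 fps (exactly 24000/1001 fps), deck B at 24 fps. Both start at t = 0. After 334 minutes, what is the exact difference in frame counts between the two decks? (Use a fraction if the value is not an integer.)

480960/1001 frames

334 min = 20040 s.
A emits 24000/1001 × 20040 = 480960000/1001 frames; B emits 24 × 20040 = 480960.
Difference = 480960/1001 frames (≈ 480.4795); B is ahead of A.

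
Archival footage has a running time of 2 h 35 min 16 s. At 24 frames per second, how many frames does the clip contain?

223584 frames

2 h 35 min 16 s = 9316 s.
Frames = 9316 × 24 = 223584.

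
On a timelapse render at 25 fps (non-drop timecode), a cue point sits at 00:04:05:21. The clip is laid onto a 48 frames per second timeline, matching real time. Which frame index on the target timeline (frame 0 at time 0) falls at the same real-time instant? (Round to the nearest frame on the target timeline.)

frame 11800

Source frame index: (0×3600 + 4×60 + 5) × 25 + 21 = 6146.
Real time: 6146 / (25) = 6146/25 s.
Target frame: (6146/25) × (48) = 295008/25 ≈ 11800.320 → 11800.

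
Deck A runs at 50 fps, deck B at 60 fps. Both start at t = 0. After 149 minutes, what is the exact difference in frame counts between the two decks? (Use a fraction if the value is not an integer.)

89400 frames

149 min = 8940 s.
A emits 50 × 8940 = 447000 frames; B emits 60 × 8940 = 536400.
Difference = 89400 frames; B is ahead of A.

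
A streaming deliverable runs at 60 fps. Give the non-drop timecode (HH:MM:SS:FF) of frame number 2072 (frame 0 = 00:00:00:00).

2072 ÷ 60 = 34 full seconds, remainder 32 frames.
34 s = 0 h 0 min 34 s.
Timecode: 00:00:34:32.

00:00:34:32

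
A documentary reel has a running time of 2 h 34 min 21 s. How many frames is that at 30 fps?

2 h 34 min 21 s = 9261 s.
Frames = 9261 × 30 = 277830.

277830 frames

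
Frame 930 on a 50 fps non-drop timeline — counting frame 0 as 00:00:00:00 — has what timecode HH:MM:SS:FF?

930 ÷ 50 = 18 full seconds, remainder 30 frames.
18 s = 0 h 0 min 18 s.
Timecode: 00:00:18:30.

00:00:18:30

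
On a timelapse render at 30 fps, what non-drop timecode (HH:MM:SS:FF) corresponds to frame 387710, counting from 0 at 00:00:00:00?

03:35:23:20

387710 ÷ 30 = 12923 full seconds, remainder 20 frames.
12923 s = 3 h 35 min 23 s.
Timecode: 03:35:23:20.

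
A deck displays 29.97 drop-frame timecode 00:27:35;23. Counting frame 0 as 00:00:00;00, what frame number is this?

As if non-drop at 30 labels/s: (0 × 3600 + 27 × 60 + 35) × 30 + 23 = 49673.
Minute boundaries passed: 27; those not divisible by 10: 27 − 2 = 25; dropped labels = 2 × 25 = 50.
Actual frame index = 49673 − 50 = 49623.

49623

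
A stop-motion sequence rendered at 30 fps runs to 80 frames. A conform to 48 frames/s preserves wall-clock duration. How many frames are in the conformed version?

Target frames = source frames × (target rate / source rate) = 80 × (48)/(30) = 80 × 8/5 = 128.

128 frames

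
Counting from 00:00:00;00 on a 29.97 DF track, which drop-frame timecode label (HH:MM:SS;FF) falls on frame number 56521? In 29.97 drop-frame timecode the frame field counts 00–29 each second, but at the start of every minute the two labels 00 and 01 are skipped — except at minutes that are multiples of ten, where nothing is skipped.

00:31:25;27

Each 10-minute DF block holds 10 × 60 × 30 − 9 × 2 = 17982 frames. 56521 ÷ 17982 → 3 full blocks, remainder 2575.
Within the partial block the first minute is 1800 frames and each further minute 1798, so 1 further minute boundary passed. Total skipped labels = 18 × 3 + 2 × 1 = 56.
Non-drop label index = 56521 + 56 = 56577; at 30 labels/s that is 00:31:25:27, i.e. DF 00:31:25;27.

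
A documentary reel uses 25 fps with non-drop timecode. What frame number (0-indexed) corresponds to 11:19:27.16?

Total seconds to the label: (11 × 3600 + 19 × 60 + 27) = 40767.
Frame index = 40767 × 25 + 16 = 1019191.

1019191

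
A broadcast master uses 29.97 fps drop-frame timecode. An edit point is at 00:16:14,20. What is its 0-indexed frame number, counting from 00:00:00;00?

As if non-drop at 30 labels/s: (0 × 3600 + 16 × 60 + 14) × 30 + 20 = 29240.
Minute boundaries passed: 16; those not divisible by 10: 16 − 1 = 15; dropped labels = 2 × 15 = 30.
Actual frame index = 29240 − 30 = 29210.

29210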